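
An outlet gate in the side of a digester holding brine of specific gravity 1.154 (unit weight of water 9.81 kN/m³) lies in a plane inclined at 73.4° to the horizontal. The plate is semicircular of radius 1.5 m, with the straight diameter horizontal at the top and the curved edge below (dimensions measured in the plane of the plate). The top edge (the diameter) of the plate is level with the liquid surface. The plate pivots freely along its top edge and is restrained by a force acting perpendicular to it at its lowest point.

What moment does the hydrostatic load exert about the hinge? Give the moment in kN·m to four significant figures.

γ = 1.154 × 9.81 = 11.32074 kN/m³.
Let θ = 73.4° be the plate's angle to the horizontal; measure y along the incline from where the plane meets the free surface. Vertical depth h = y·sinθ with sinθ = 0.958323.
The centroid of a semicircle lies 4r/(3π) = 0.63662 m from the diameter, here below the top edge, so y_c = 0.63662 m and h_c = 0.63662 × 0.958323 = 0.610088 m.
A = πr²/2 = π × 1.5²/2 = 3.53429 m².
Resultant F = γ·h_c·A = 11.32074 × 0.610088 × 3.53429 = 24.4101 kN.
I_c = (π/8 − 8/(9π))·r⁴ = 0.109757 × 1.5⁴ = 0.555645 m⁴.
Centre of pressure: y_p = y_c + I_c/(y_c·A) = 0.63662 + 0.555645/(0.63662 × 3.53429) = 0.63662 + 0.246953 = 0.883573 m along the plane.
The resultant acts 0.63662 + 0.246953 = 0.883573 m (along the plate) below the hinge at the top edge, so the moment about the hinge is M = F × 0.883573 = 24.4101 × 0.883573 = 21.5681 kN·m.

M ≈ 21.57 kN·m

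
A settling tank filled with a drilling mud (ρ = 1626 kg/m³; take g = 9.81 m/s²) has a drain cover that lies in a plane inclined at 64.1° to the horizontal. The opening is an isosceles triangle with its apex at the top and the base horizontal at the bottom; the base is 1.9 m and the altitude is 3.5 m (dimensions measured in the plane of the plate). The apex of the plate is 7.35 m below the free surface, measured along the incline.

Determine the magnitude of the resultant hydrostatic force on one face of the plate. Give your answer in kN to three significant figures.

F ≈ 462 kN

γ = ρg = 1626 × 9.81 / 1000 = 15.95106 kN/m³.
Let θ = 64.1° be the plate's angle to the horizontal; measure y along the incline from where the plane meets the free surface. Vertical depth h = y·sinθ with sinθ = 0.899558.
With the apex up, the centroid sits 2h/3 = 2 × 3.5/3 = 2.33333 m below the apex, so y_c = 7.35 + 2.33333 = 9.68333 m and h_c = 9.68333 × 0.899558 = 8.71072 m.
A = ½ × 1.9 × 3.5 = 3.325 m².
Resultant F = γ·h_c·A = 15.95106 × 8.71072 × 3.325 = 461.993 kN.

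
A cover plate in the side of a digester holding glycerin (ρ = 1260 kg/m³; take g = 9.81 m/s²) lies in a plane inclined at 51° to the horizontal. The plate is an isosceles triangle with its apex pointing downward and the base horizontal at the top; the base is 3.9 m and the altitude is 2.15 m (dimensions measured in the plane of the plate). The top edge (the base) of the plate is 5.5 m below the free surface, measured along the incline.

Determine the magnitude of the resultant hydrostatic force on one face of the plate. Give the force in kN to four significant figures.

F ≈ 250.4 kN

γ = ρg = 1260 × 9.81 / 1000 = 12.3606 kN/m³.
Let θ = 51° be the plate's angle to the horizontal; measure y along the incline from where the plane meets the free surface. Vertical depth h = y·sinθ with sinθ = 0.777146.
With the apex down, the centroid sits h/3 = 2.15/3 = 0.716667 m below the base (the top edge), so y_c = 5.5 + 0.716667 = 6.21667 m and h_c = 6.21667 × 0.777146 = 4.83126 m.
A = ½ × 3.9 × 2.15 = 4.1925 m².
Resultant F = γ·h_c·A = 12.3606 × 4.83126 × 4.1925 = 250.365 kN.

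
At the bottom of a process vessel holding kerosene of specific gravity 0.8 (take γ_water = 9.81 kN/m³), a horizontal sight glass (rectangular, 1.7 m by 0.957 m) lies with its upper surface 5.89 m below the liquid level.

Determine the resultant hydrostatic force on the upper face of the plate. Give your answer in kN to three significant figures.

F ≈ 75.2 kN

γ = 0.8 × 9.81 = 7.848 kN/m³.
The plate is horizontal, so pressure is uniform at p = γ·h = 7.848 × 5.89 = 46.2247 kN/m².
A = 1.7 × 0.957 = 1.6269 m².
F = p·A = 46.2247 × 1.6269 = 75.203 kN.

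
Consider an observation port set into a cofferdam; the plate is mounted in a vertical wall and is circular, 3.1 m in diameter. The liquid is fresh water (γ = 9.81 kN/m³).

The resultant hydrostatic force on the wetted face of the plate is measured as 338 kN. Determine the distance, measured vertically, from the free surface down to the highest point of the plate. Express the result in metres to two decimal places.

γ = 9.81 kN/m³.
A = π(1.55)² = 7.54768 m².
From F = γ·h_c·A, the centroid depth is h_c = 338/(9.81 × 7.54768) = 4.56493 m.
The centroid is at the centre, 1.55 m below the top of the plate, so the highest point sits at h_top = 4.56493 − 1.55 = 3.01493 m below the surface.

d_top ≈ 3.01 m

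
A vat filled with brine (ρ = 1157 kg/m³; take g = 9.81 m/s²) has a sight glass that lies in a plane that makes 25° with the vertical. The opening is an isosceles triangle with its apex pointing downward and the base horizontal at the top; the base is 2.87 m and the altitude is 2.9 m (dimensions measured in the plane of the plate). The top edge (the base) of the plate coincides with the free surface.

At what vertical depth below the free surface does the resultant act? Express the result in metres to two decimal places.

γ = ρg = 1157 × 9.81 / 1000 = 11.35017 kN/m³.
The plate makes 25° with the vertical, i.e. θ = 90° − 25° = 65° to the horizontal. Measuring y along the incline from the free-surface line, vertical depth h = y·sinθ with sinθ = 0.906308.
With the apex down, the centroid sits h/3 = 2.9/3 = 0.966667 m below the base (the top edge), so y_c = 0.966667 m and h_c = 0.966667 × 0.906308 = 0.876098 m.
A = ½ × 2.87 × 2.9 = 4.1615 m².
Resultant F = γ·h_c·A = 11.35017 × 0.876098 × 4.1615 = 41.3814 kN.
I_c = b·h³/36 = 2.87 × 2.9³/36 = 1.94435 m⁴.
Centre of pressure: y_p = y_c + I_c/(y_c·A) = 0.966667 + 1.94435/(0.966667 × 4.1615) = 0.966667 + 0.483334 = 1.45 m along the plane.
Vertically, h_p = y_p·sinθ = 1.45 × 0.906308 = 1.31415 m.

h_p = 1.31 m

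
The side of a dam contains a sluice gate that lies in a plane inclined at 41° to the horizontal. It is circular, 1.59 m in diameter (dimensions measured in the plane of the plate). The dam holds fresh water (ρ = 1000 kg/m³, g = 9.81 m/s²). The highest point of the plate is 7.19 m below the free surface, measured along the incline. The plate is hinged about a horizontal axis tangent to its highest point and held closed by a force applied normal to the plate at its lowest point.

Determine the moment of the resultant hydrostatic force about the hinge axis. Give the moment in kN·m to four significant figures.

M ≈ 83.14 kN·m

γ = ρg = 1000 × 9.81 = 9810 N/m³ = 9.81 kN/m³.
Let θ = 41° be the plate's angle to the horizontal; measure y along the incline from where the plane meets the free surface. Vertical depth h = y·sinθ with sinθ = 0.656059.
The centroid is at the centre, 0.795 m below the top of the plate, so y_c = 7.19 + 0.795 = 7.985 m and h_c = 7.985 × 0.656059 = 5.23863 m.
A = π(0.795)² = 1.98557 m².
Resultant F = γ·h_c·A = 9.81 × 5.23863 × 1.98557 = 102.04 kN.
I_c = πr⁴/4 = π × 0.795⁴/4 = 0.313732 m⁴.
Centre of pressure: y_p = y_c + I_c/(y_c·A) = 7.985 + 0.313732/(7.985 × 1.98557) = 7.985 + 0.0197879 = 8.00479 m along the plane.
The resultant acts 0.795 + 0.0197879 = 0.814788 m (along the plate) below the hinge at the top edge, so the moment about the hinge is M = F × 0.814788 = 102.04 × 0.814788 = 83.141 kN·m.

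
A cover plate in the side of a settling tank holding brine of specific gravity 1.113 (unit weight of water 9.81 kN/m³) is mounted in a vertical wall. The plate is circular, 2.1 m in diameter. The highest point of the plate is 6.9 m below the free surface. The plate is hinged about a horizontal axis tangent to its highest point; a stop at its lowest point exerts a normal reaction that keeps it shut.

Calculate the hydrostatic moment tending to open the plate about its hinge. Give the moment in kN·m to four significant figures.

γ = 1.113 × 9.81 = 10.91853 kN/m³.
The centroid is at the centre, 1.05 m below the top of the plate, so the centroid depth is h_c = 6.9 + 1.05 = 7.95 m.
A = π(1.05)² = 3.46361 m².
Resultant F = γ·h_c·A = 10.91853 × 7.95 × 3.46361 = 300.649 kN.
I_c = πr⁴/4 = π × 1.05⁴/4 = 0.954656 m⁴.
Centre of pressure: y_p = y_c + I_c/(y_c·A) = 7.95 + 0.954656/(7.95 × 3.46361) = 7.95 + 0.0346698 = 7.98467 m along the plane.
The resultant acts 1.05 + 0.0346698 = 1.08467 m (along the plate) below the hinge at the top edge, so the moment about the hinge is M = F × 1.08467 = 300.649 × 1.08467 = 326.105 kN·m.

M ≈ 326.1 kN·m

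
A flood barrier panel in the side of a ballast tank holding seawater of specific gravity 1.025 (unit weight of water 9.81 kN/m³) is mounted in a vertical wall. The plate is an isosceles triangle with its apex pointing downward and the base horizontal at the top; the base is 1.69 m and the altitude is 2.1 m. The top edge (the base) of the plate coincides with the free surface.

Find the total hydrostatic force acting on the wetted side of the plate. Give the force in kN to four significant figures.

F ≈ 12.49 kN

γ = 1.025 × 9.81 = 10.05525 kN/m³.
With the apex down, the centroid sits h/3 = 2.1/3 = 0.7 m below the base (the top edge), so the centroid depth is h_c = 0.7 m.
A = ½ × 1.69 × 2.1 = 1.7745 m².
Resultant F = γ·h_c·A = 10.05525 × 0.7 × 1.7745 = 12.4901 kN.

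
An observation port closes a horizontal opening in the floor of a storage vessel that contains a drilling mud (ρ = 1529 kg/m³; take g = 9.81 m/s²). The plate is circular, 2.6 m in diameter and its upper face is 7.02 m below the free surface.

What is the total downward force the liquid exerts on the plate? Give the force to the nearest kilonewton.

F ≈ 559 kN

γ = ρg = 1529 × 9.81 / 1000 = 14.99949 kN/m³.
The plate is horizontal, so pressure is uniform at p = γ·h = 14.99949 × 7.02 = 105.296 kN/m².
A = π(1.3)² = 5.30929 m².
F = p·A = 105.296 × 5.30929 = 559.047 kN.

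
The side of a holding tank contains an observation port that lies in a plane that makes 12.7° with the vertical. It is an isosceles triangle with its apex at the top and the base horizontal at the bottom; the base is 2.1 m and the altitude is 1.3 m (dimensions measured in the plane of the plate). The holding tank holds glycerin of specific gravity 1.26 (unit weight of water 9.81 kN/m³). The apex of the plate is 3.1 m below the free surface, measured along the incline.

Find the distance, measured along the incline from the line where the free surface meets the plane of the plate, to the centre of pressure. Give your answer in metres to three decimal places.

y_p = 3.990 m

γ = 1.26 × 9.81 = 12.3606 kN/m³.
The plate makes 12.7° with the vertical, i.e. θ = 90° − 12.7° = 77.3° to the horizontal. Measuring y along the incline from the free-surface line, vertical depth h = y·sinθ with sinθ = 0.975535.
With the apex up, the centroid sits 2h/3 = 2 × 1.3/3 = 0.866667 m below the apex, so y_c = 3.1 + 0.866667 = 3.96667 m and h_c = 3.96667 × 0.975535 = 3.86963 m.
A = ½ × 2.1 × 1.3 = 1.365 m².
Resultant F = γ·h_c·A = 12.3606 × 3.86963 × 1.365 = 65.2892 kN.
I_c = b·h³/36 = 2.1 × 1.3³/36 = 0.128158 m⁴.
Centre of pressure: y_p = y_c + I_c/(y_c·A) = 3.96667 + 0.128158/(3.96667 × 1.365) = 3.96667 + 0.0236694 = 3.99034 m along the plane.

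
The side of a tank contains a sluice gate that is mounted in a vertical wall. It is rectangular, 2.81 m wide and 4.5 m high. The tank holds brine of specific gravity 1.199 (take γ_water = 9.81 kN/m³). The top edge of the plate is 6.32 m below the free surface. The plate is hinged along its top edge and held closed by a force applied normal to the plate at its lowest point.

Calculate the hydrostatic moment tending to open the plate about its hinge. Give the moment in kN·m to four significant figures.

M ≈ 3119 kN·m

γ = 1.199 × 9.81 = 11.76219 kN/m³.
The centroid lies 4.5/2 = 2.25 m below the top edge, so the centroid depth is h_c = 6.32 + 2.25 = 8.57 m.
A = 2.81 × 4.5 = 12.645 m².
Resultant F = γ·h_c·A = 11.76219 × 8.57 × 12.645 = 1274.64 kN.
I_c = b·h³/12 = 2.81 × 4.5³/12 = 21.3384 m⁴.
Centre of pressure: y_p = y_c + I_c/(y_c·A) = 8.57 + 21.3384/(8.57 × 12.645) = 8.57 + 0.196907 = 8.76691 m along the plane.
The resultant acts 2.25 + 0.196907 = 2.44691 m (along the plate) below the hinge at the top edge, so the moment about the hinge is M = F × 2.44691 = 1274.64 × 2.44691 = 3118.93 kN·m.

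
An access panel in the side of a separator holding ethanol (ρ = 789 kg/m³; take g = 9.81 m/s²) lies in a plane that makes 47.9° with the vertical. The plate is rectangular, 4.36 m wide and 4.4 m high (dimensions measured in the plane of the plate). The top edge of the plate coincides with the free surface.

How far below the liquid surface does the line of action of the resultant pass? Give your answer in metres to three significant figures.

h_p = 1.97 m

γ = ρg = 789 × 9.81 / 1000 = 7.74009 kN/m³.
The plate makes 47.9° with the vertical, i.e. θ = 90° − 47.9° = 42.1° to the horizontal. Measuring y along the incline from the free-surface line, vertical depth h = y·sinθ with sinθ = 0.670427.
The centroid lies 4.4/2 = 2.2 m below the top edge, so y_c = 2.2 m and h_c = 2.2 × 0.670427 = 1.47494 m.
A = 4.36 × 4.4 = 19.184 m².
Resultant F = γ·h_c·A = 7.74009 × 1.47494 × 19.184 = 219.008 kN.
I_c = b·h³/12 = 4.36 × 4.4³/12 = 30.9502 m⁴.
Centre of pressure: y_p = y_c + I_c/(y_c·A) = 2.2 + 30.9502/(2.2 × 19.184) = 2.2 + 0.733334 = 2.93333 m along the plane.
Vertically, h_p = y_p·sinθ = 2.93333 × 0.670427 = 1.96658 m.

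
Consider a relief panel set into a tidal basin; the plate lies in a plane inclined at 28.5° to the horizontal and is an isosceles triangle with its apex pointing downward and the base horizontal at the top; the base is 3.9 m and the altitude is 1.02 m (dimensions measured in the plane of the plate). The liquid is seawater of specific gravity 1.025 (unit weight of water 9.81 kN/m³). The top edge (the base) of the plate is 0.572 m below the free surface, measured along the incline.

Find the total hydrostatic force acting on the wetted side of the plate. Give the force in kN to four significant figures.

F ≈ 8.703 kN

γ = 1.025 × 9.81 = 10.05525 kN/m³.
Let θ = 28.5° be the plate's angle to the horizontal; measure y along the incline from where the plane meets the free surface. Vertical depth h = y·sinθ with sinθ = 0.477159.
With the apex down, the centroid sits h/3 = 1.02/3 = 0.34 m below the base (the top edge), so y_c = 0.572 + 0.34 = 0.912 m and h_c = 0.912 × 0.477159 = 0.435169 m.
A = ½ × 3.9 × 1.02 = 1.989 m².
Resultant F = γ·h_c·A = 10.05525 × 0.435169 × 1.989 = 8.70333 kN.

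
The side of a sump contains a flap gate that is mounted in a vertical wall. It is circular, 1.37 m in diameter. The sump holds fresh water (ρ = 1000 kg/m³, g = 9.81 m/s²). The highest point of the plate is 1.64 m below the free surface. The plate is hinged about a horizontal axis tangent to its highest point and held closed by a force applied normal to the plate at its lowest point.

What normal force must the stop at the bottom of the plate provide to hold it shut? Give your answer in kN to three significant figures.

P ≈ 18.0 kN

γ = ρg = 1000 × 9.81 = 9810 N/m³ = 9.81 kN/m³.
The centroid is at the centre, 0.685 m below the top of the plate, so the centroid depth is h_c = 1.64 + 0.685 = 2.325 m.
A = π(0.685)² = 1.47411 m².
Resultant F = γ·h_c·A = 9.81 × 2.325 × 1.47411 = 33.6219 kN.
I_c = πr⁴/4 = π × 0.685⁴/4 = 0.172923 m⁴.
Centre of pressure: y_p = y_c + I_c/(y_c·A) = 2.325 + 0.172923/(2.325 × 1.47411) = 2.325 + 0.0504545 = 2.37545 m along the plane.
The resultant acts 0.685 + 0.0504545 = 0.735455 m (along the plate) below the hinge at the top edge, so the moment about the hinge is M = F × 0.735455 = 33.6219 × 0.735455 = 24.7274 kN·m.
A normal force at the bottom, 1.37 m from the hinge, must supply this moment: P = 24.7274/1.37 = 18.0492 kN.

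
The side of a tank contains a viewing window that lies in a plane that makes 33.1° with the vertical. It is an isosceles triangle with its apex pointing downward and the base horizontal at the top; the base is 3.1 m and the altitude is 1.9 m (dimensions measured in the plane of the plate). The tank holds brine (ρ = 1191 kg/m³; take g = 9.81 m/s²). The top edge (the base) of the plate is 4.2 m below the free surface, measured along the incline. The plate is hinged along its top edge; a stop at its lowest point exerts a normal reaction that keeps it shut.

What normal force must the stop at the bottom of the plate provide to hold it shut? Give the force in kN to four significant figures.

P ≈ 49.48 kN

γ = ρg = 1191 × 9.81 / 1000 = 11.68371 kN/m³.
The plate makes 33.1° with the vertical, i.e. θ = 90° − 33.1° = 56.9° to the horizontal. Measuring y along the incline from the free-surface line, vertical depth h = y·sinθ with sinθ = 0.837719.
With the apex down, the centroid sits h/3 = 1.9/3 = 0.633333 m below the base (the top edge), so y_c = 4.2 + 0.633333 = 4.83333 m and h_c = 4.83333 × 0.837719 = 4.04897 m.
A = ½ × 3.1 × 1.9 = 2.945 m².
Resultant F = γ·h_c·A = 11.68371 × 4.04897 × 2.945 = 139.319 kN.
I_c = b·h³/36 = 3.1 × 1.9³/36 = 0.590636 m⁴.
Centre of pressure: y_p = y_c + I_c/(y_c·A) = 4.83333 + 0.590636/(4.83333 × 2.945) = 4.83333 + 0.0414943 = 4.87482 m along the plane.
The resultant acts 0.633333 + 0.0414943 = 0.674827 m (along the plate) below the hinge at the top edge, so the moment about the hinge is M = F × 0.674827 = 139.319 × 0.674827 = 94.0162 kN·m.
A normal force at the bottom, 1.9 m from the hinge, must supply this moment: P = 94.0162/1.9 = 49.4822 kN.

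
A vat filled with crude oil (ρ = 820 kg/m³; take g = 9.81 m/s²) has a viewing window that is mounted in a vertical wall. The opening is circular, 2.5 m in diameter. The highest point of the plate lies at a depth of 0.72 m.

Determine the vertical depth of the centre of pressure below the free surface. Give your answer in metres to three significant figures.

γ = ρg = 820 × 9.81 / 1000 = 8.0442 kN/m³.
The centroid is at the centre, 1.25 m below the top of the plate, so the centroid depth is h_c = 0.72 + 1.25 = 1.97 m.
A = π(1.25)² = 4.90874 m².
Resultant F = γ·h_c·A = 8.0442 × 1.97 × 4.90874 = 77.7892 kN.
I_c = πr⁴/4 = π × 1.25⁴/4 = 1.91748 m⁴.
Centre of pressure: y_p = y_c + I_c/(y_c·A) = 1.97 + 1.91748/(1.97 × 4.90874) = 1.97 + 0.198287 = 2.16829 m along the plane.

h_p = 2.17 m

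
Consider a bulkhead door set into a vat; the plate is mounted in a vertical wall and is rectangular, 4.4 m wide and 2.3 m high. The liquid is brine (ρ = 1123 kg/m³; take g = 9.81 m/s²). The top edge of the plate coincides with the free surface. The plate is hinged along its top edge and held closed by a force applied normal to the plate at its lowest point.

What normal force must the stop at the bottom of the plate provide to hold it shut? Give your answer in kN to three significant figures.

P ≈ 85.5 kN

γ = ρg = 1123 × 9.81 / 1000 = 11.01663 kN/m³.
The centroid lies 2.3/2 = 1.15 m below the top edge, so the centroid depth is h_c = 1.15 m.
A = 4.4 × 2.3 = 10.12 m².
Resultant F = γ·h_c·A = 11.01663 × 1.15 × 10.12 = 128.212 kN.
I_c = b·h³/12 = 4.4 × 2.3³/12 = 4.46123 m⁴.
Centre of pressure: y_p = y_c + I_c/(y_c·A) = 1.15 + 4.46123/(1.15 × 10.12) = 1.15 + 0.383333 = 1.53333 m along the plane.
The resultant acts 1.15 + 0.383333 = 1.53333 m (along the plate) below the hinge at the top edge, so the moment about the hinge is M = F × 1.53333 = 128.212 × 1.53333 = 196.591 kN·m.
A normal force at the bottom, 2.3 m from the hinge, must supply this moment: P = 196.591/2.3 = 85.4743 kN.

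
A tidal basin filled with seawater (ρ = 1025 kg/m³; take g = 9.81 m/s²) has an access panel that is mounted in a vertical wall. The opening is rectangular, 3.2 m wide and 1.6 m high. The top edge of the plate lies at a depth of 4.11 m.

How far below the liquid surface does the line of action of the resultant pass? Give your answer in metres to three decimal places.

h_p = 4.953 m

γ = ρg = 1025 × 9.81 / 1000 = 10.05525 kN/m³.
The centroid lies 1.6/2 = 0.8 m below the top edge, so the centroid depth is h_c = 4.11 + 0.8 = 4.91 m.
A = 3.2 × 1.6 = 5.12 m².
Resultant F = γ·h_c·A = 10.05525 × 4.91 × 5.12 = 252.781 kN.
I_c = b·h³/12 = 3.2 × 1.6³/12 = 1.09227 m⁴.
Centre of pressure: y_p = y_c + I_c/(y_c·A) = 4.91 + 1.09227/(4.91 × 5.12) = 4.91 + 0.0434489 = 4.95345 m along the plane.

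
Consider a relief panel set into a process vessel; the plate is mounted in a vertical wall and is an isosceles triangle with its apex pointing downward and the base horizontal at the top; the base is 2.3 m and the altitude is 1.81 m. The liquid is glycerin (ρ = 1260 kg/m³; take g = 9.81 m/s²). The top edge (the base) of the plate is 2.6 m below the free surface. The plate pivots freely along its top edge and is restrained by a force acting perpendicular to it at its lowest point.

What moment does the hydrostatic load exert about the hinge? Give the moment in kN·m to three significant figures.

M ≈ 54.4 kN·m

γ = ρg = 1260 × 9.81 / 1000 = 12.3606 kN/m³.
With the apex down, the centroid sits h/3 = 1.81/3 = 0.603333 m below the base (the top edge), so the centroid depth is h_c = 2.6 + 0.603333 = 3.20333 m.
A = ½ × 2.3 × 1.81 = 2.0815 m².
Resultant F = γ·h_c·A = 12.3606 × 3.20333 × 2.0815 = 82.4172 kN.
I_c = b·h³/36 = 2.3 × 1.81³/36 = 0.378845 m⁴.
Centre of pressure: y_p = y_c + I_c/(y_c·A) = 3.20333 + 0.378845/(3.20333 × 2.0815) = 3.20333 + 0.0568177 = 3.26015 m along the plane.
The resultant acts 0.603333 + 0.0568177 = 0.660151 m (along the plate) below the hinge at the top edge, so the moment about the hinge is M = F × 0.660151 = 82.4172 × 0.660151 = 54.4078 kN·m.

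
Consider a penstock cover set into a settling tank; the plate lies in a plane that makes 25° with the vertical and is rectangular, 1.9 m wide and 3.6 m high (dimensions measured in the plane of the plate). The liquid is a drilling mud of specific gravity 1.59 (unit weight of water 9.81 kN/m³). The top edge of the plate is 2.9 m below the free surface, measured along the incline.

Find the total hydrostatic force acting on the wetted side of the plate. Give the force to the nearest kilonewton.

F ≈ 454 kN

γ = 1.59 × 9.81 = 15.5979 kN/m³.
The plate makes 25° with the vertical, i.e. θ = 90° − 25° = 65° to the horizontal. Measuring y along the incline from the free-surface line, vertical depth h = y·sinθ with sinθ = 0.906308.
The centroid lies 3.6/2 = 1.8 m below the top edge, so y_c = 2.9 + 1.8 = 4.7 m and h_c = 4.7 × 0.906308 = 4.25965 m.
A = 1.9 × 3.6 = 6.84 m².
Resultant F = γ·h_c·A = 15.5979 × 4.25965 × 6.84 = 454.461 kN.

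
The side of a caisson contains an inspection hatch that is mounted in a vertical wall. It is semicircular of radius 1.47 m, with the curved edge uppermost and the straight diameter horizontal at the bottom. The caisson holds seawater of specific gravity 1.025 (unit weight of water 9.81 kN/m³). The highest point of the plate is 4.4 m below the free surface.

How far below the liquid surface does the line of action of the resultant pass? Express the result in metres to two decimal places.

γ = 1.025 × 9.81 = 10.05525 kN/m³.
The centroid lies 4r/(3π) = 0.623887 m above the diameter, so r − 4r/(3π) = 1.47 − 0.623887 = 0.846113 m below the topmost point, so the centroid depth is h_c = 4.4 + 0.846113 = 5.24611 m.
A = πr²/2 = π × 1.47²/2 = 3.39433 m².
Resultant F = γ·h_c·A = 10.05525 × 5.24611 × 3.39433 = 179.054 kN.
I_c = (π/8 − 8/(9π))·r⁴ = 0.109757 × 1.47⁴ = 0.512509 m⁴.
Centre of pressure: y_p = y_c + I_c/(y_c·A) = 5.24611 + 0.512509/(5.24611 × 3.39433) = 5.24611 + 0.0287813 = 5.27489 m along the plane.

h_p = 5.27 m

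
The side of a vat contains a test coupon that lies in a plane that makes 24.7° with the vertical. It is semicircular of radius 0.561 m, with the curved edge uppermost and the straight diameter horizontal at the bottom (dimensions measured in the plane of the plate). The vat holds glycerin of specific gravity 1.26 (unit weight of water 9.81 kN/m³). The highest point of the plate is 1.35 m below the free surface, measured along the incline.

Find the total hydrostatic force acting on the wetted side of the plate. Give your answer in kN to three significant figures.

γ = 1.26 × 9.81 = 12.3606 kN/m³.
The plate makes 24.7° with the vertical, i.e. θ = 90° − 24.7° = 65.3° to the horizontal. Measuring y along the incline from the free-surface line, vertical depth h = y·sinθ with sinθ = 0.908508.
The centroid lies 4r/(3π) = 0.238096 m above the diameter, so r − 4r/(3π) = 0.561 − 0.238096 = 0.322904 m below the topmost point, so y_c = 1.35 + 0.322904 = 1.6729 m and h_c = 1.6729 × 0.908508 = 1.51984 m.
A = πr²/2 = π × 0.561²/2 = 0.494363 m².
Resultant F = γ·h_c·A = 12.3606 × 1.51984 × 0.494363 = 9.28717 kN.

F ≈ 9.29 kN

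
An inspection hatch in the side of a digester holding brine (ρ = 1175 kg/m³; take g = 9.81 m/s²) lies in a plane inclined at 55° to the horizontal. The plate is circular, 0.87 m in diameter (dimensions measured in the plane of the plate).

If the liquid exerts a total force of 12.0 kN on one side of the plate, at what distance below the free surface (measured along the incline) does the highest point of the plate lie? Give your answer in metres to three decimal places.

y_top ≈ 1.703 m

γ = ρg = 1175 × 9.81 / 1000 = 11.52675 kN/m³.
A = π(0.435)² = 0.594468 m².
From F = γ·h_c·A, the centroid depth is h_c = 12.0/(11.52675 × 0.594468) = 1.75124 m.
Let θ = 55° be the plate's angle to the horizontal; measure y along the incline from where the plane meets the free surface. Vertical depth h = y·sinθ with sinθ = 0.819152.
Along the incline, y_c = h_c/sinθ = 1.75124/0.819152 = 2.13787 m.
The centroid is at the centre, 0.435 m below the top of the plate, so the highest point sits at y_top = 2.13787 − 0.435 = 1.70287 m along the incline.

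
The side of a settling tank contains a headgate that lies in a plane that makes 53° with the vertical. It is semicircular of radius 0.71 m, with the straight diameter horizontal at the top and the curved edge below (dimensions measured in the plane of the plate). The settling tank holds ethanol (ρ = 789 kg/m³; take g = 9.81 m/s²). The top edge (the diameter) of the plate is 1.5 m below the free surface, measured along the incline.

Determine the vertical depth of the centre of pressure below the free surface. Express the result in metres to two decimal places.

γ = ρg = 789 × 9.81 / 1000 = 7.74009 kN/m³.
The plate makes 53° with the vertical, i.e. θ = 90° − 53° = 37° to the horizontal. Measuring y along the incline from the free-surface line, vertical depth h = y·sinθ with sinθ = 0.601815.
The centroid of a semicircle lies 4r/(3π) = 0.301333 m from the diameter, here below the top edge, so y_c = 1.5 + 0.301333 = 1.80133 m and h_c = 1.80133 × 0.601815 = 1.08407 m.
A = πr²/2 = π × 0.71²/2 = 0.791838 m².
Resultant F = γ·h_c·A = 7.74009 × 1.08407 × 0.791838 = 6.64415 kN.
I_c = (π/8 − 8/(9π))·r⁴ = 0.109757 × 0.71⁴ = 0.0278911 m⁴.
Centre of pressure: y_p = y_c + I_c/(y_c·A) = 1.80133 + 0.0278911/(1.80133 × 0.791838) = 1.80133 + 0.019554 = 1.82088 m along the plane.
Vertically, h_p = y_p·sinθ = 1.82088 × 0.601815 = 1.09583 m.

h_p = 1.10 m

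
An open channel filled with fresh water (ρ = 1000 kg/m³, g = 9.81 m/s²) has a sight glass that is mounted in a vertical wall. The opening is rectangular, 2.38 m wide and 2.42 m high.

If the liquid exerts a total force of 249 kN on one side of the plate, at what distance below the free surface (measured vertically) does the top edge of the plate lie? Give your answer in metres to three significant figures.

γ = ρg = 1000 × 9.81 = 9810 N/m³ = 9.81 kN/m³.
A = 2.38 × 2.42 = 5.7596 m².
From F = γ·h_c·A, the centroid depth is h_c = 249/(9.81 × 5.7596) = 4.40695 m.
The centroid lies 2.42/2 = 1.21 m below the top edge, so the top edge sits at h_top = 4.40695 − 1.21 = 3.19695 m below the surface.

d_top ≈ 3.20 m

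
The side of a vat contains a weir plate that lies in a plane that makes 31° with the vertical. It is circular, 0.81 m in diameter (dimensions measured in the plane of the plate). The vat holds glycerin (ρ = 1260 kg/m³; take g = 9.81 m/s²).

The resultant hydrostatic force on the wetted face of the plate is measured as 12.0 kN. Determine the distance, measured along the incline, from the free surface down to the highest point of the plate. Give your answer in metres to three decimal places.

y_top ≈ 1.793 m

γ = ρg = 1260 × 9.81 / 1000 = 12.3606 kN/m³.
A = π(0.405)² = 0.5153 m².
From F = γ·h_c·A, the centroid depth is h_c = 12.0/(12.3606 × 0.5153) = 1.884 m.
The plate makes 31° with the vertical, i.e. θ = 90° − 31° = 59° to the horizontal. Measuring y along the incline from the free-surface line, vertical depth h = y·sinθ with sinθ = 0.857167.
Along the incline, y_c = h_c/sinθ = 1.884/0.857167 = 2.19794 m.
The centroid is at the centre, 0.405 m below the top of the plate, so the highest point sits at y_top = 2.19794 − 0.405 = 1.79294 m along the incline.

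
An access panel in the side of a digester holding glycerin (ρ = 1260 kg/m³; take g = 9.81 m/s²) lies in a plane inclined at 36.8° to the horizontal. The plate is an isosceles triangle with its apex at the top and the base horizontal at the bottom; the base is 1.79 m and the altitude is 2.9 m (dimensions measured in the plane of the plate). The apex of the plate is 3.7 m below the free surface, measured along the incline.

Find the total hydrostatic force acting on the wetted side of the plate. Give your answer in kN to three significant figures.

γ = ρg = 1260 × 9.81 / 1000 = 12.3606 kN/m³.
Let θ = 36.8° be the plate's angle to the horizontal; measure y along the incline from where the plane meets the free surface. Vertical depth h = y·sinθ with sinθ = 0.599024.
With the apex up, the centroid sits 2h/3 = 2 × 2.9/3 = 1.93333 m below the apex, so y_c = 3.7 + 1.93333 = 5.63333 m and h_c = 5.63333 × 0.599024 = 3.3745 m.
A = ½ × 1.79 × 2.9 = 2.5955 m².
Resultant F = γ·h_c·A = 12.3606 × 3.3745 × 2.5955 = 108.26 kN.

F ≈ 108 kN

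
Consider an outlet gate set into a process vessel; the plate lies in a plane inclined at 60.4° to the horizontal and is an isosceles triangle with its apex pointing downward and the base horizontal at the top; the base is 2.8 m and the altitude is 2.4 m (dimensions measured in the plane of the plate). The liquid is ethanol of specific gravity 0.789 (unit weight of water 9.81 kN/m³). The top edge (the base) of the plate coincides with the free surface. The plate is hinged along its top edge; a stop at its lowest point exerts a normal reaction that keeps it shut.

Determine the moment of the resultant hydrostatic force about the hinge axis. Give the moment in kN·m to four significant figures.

M ≈ 21.71 kN·m

γ = 0.789 × 9.81 = 7.74009 kN/m³.
Let θ = 60.4° be the plate's angle to the horizontal; measure y along the incline from where the plane meets the free surface. Vertical depth h = y·sinθ with sinθ = 0.869495.
With the apex down, the centroid sits h/3 = 2.4/3 = 0.8 m below the base (the top edge), so y_c = 0.8 m and h_c = 0.8 × 0.869495 = 0.695596 m.
A = ½ × 2.8 × 2.4 = 3.36 m².
Resultant F = γ·h_c·A = 7.74009 × 0.695596 × 3.36 = 18.0902 kN.
I_c = b·h³/36 = 2.8 × 2.4³/36 = 1.0752 m⁴.
Centre of pressure: y_p = y_c + I_c/(y_c·A) = 0.8 + 1.0752/(0.8 × 3.36) = 0.8 + 0.4 = 1.2 m along the plane.
The resultant acts 0.8 + 0.4 = 1.2 m (along the plate) below the hinge at the top edge, so the moment about the hinge is M = F × 1.2 = 18.0902 × 1.2 = 21.7082 kN·m.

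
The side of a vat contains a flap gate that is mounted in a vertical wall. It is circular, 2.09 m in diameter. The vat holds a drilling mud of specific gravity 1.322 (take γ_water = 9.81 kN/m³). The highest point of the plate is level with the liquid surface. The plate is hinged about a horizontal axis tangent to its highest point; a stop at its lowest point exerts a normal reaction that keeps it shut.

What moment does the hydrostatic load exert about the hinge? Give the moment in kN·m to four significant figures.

γ = 1.322 × 9.81 = 12.96882 kN/m³.
The centroid is at the centre, 1.045 m below the top of the plate, so the centroid depth is h_c = 1.045 m.
A = π(1.045)² = 3.4307 m².
Resultant F = γ·h_c·A = 12.96882 × 1.045 × 3.4307 = 46.4943 kN.
I_c = πr⁴/4 = π × 1.045⁴/4 = 0.936602 m⁴.
Centre of pressure: y_p = y_c + I_c/(y_c·A) = 1.045 + 0.936602/(1.045 × 3.4307) = 1.045 + 0.26125 = 1.30625 m along the plane.
The resultant acts 1.045 + 0.26125 = 1.30625 m (along the plate) below the hinge at the top edge, so the moment about the hinge is M = F × 1.30625 = 46.4943 × 1.30625 = 60.7332 kN·m.

M ≈ 60.73 kN·m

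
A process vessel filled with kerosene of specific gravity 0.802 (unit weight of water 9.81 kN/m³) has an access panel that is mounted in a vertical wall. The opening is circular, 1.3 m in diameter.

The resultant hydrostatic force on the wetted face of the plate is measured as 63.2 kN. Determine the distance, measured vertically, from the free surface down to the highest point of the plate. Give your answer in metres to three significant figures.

d_top ≈ 5.40 m

γ = 0.802 × 9.81 = 7.86762 kN/m³.
A = π(0.65)² = 1.32732 m².
From F = γ·h_c·A, the centroid depth is h_c = 63.2/(7.86762 × 1.32732) = 6.05199 m.
The centroid is at the centre, 0.65 m below the top of the plate, so the highest point sits at h_top = 6.05199 − 0.65 = 5.40199 m below the surface.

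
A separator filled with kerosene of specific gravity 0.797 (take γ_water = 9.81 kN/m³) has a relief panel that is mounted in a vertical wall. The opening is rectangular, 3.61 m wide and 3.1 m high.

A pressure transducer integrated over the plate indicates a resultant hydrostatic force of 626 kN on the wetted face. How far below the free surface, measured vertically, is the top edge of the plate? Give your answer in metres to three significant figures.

d_top ≈ 5.60 m

γ = 0.797 × 9.81 = 7.81857 kN/m³.
A = 3.61 × 3.1 = 11.191 m².
From F = γ·h_c·A, the centroid depth is h_c = 626/(7.81857 × 11.191) = 7.15448 m.
The centroid lies 3.1/2 = 1.55 m below the top edge, so the top edge sits at h_top = 7.15448 − 1.55 = 5.60448 m below the surface.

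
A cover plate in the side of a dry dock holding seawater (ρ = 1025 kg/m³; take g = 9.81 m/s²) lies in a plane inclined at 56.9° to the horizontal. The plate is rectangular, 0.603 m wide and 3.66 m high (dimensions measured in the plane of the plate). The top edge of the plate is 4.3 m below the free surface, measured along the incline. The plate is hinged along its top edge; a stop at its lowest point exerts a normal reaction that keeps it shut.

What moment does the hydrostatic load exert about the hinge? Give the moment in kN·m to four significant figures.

γ = ρg = 1025 × 9.81 / 1000 = 10.05525 kN/m³.
Let θ = 56.9° be the plate's angle to the horizontal; measure y along the incline from where the plane meets the free surface. Vertical depth h = y·sinθ with sinθ = 0.837719.
The centroid lies 3.66/2 = 1.83 m below the top edge, so y_c = 4.3 + 1.83 = 6.13 m and h_c = 6.13 × 0.837719 = 5.13522 m.
A = 0.603 × 3.66 = 2.20698 m².
Resultant F = γ·h_c·A = 10.05525 × 5.13522 × 2.20698 = 113.959 kN.
I_c = b·h³/12 = 0.603 × 3.66³/12 = 2.46365 m⁴.
Centre of pressure: y_p = y_c + I_c/(y_c·A) = 6.13 + 2.46365/(6.13 × 2.20698) = 6.13 + 0.182104 = 6.3121 m along the plane.
The resultant acts 1.83 + 0.182104 = 2.0121 m (along the plate) below the hinge at the top edge, so the moment about the hinge is M = F × 2.0121 = 113.959 × 2.0121 = 229.297 kN·m.

M ≈ 229.3 kN·m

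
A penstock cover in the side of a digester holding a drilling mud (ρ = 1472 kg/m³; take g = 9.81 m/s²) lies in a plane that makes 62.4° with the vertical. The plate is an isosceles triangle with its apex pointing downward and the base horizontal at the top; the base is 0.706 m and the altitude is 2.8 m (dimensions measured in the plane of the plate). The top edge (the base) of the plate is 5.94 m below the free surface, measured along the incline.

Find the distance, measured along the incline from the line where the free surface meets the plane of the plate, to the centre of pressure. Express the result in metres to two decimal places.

y_p = 6.94 m

γ = ρg = 1472 × 9.81 / 1000 = 14.44032 kN/m³.
The plate makes 62.4° with the vertical, i.e. θ = 90° − 62.4° = 27.6° to the horizontal. Measuring y along the incline from the free-surface line, vertical depth h = y·sinθ with sinθ = 0.463296.
With the apex down, the centroid sits h/3 = 2.8/3 = 0.933333 m below the base (the top edge), so y_c = 5.94 + 0.933333 = 6.87333 m and h_c = 6.87333 × 0.463296 = 3.18439 m.
A = ½ × 0.706 × 2.8 = 0.9884 m².
Resultant F = γ·h_c·A = 14.44032 × 3.18439 × 0.9884 = 45.4502 kN.
I_c = b·h³/36 = 0.706 × 2.8³/36 = 0.430503 m⁴.
Centre of pressure: y_p = y_c + I_c/(y_c·A) = 6.87333 + 0.430503/(6.87333 × 0.9884) = 6.87333 + 0.0633689 = 6.9367 m along the plane.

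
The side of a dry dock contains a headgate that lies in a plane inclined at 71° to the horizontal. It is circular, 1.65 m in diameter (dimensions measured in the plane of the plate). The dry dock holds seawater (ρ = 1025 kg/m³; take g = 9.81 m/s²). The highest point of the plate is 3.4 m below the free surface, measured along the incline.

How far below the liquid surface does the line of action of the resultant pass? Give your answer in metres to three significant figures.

γ = ρg = 1025 × 9.81 / 1000 = 10.05525 kN/m³.
Let θ = 71° be the plate's angle to the horizontal; measure y along the incline from where the plane meets the free surface. Vertical depth h = y·sinθ with sinθ = 0.945519.
The centroid is at the centre, 0.825 m below the top of the plate, so y_c = 3.4 + 0.825 = 4.225 m and h_c = 4.225 × 0.945519 = 3.99482 m.
A = π(0.825)² = 2.13825 m².
Resultant F = γ·h_c·A = 10.05525 × 3.99482 × 2.13825 = 85.8912 kN.
I_c = πr⁴/4 = π × 0.825⁴/4 = 0.363836 m⁴.
Centre of pressure: y_p = y_c + I_c/(y_c·A) = 4.225 + 0.363836/(4.225 × 2.13825) = 4.225 + 0.0402736 = 4.26527 m along the plane.
Vertically, h_p = y_p·sinθ = 4.26527 × 0.945519 = 4.03289 m.

h_p = 4.03 m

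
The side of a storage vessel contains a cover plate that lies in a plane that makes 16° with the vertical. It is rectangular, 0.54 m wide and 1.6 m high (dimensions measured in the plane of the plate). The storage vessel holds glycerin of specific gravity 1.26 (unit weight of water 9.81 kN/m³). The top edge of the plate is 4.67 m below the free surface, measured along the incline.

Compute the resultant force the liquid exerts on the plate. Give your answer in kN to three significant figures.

F ≈ 56.2 kN

γ = 1.26 × 9.81 = 12.3606 kN/m³.
The plate makes 16° with the vertical, i.e. θ = 90° − 16° = 74° to the horizontal. Measuring y along the incline from the free-surface line, vertical depth h = y·sinθ with sinθ = 0.961262.
The centroid lies 1.6/2 = 0.8 m below the top edge, so y_c = 4.67 + 0.8 = 5.47 m and h_c = 5.47 × 0.961262 = 5.2581 m.
A = 0.54 × 1.6 = 0.864 m².
Resultant F = γ·h_c·A = 12.3606 × 5.2581 × 0.864 = 56.1542 kN.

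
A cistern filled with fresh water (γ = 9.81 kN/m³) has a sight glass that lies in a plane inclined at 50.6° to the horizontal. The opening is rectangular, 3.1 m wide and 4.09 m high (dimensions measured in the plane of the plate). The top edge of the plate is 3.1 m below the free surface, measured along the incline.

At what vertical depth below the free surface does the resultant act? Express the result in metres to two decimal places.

h_p = 4.19 m

γ = 9.81 kN/m³.
Let θ = 50.6° be the plate's angle to the horizontal; measure y along the incline from where the plane meets the free surface. Vertical depth h = y·sinθ with sinθ = 0.772734.
The centroid lies 4.09/2 = 2.045 m below the top edge, so y_c = 3.1 + 2.045 = 5.145 m and h_c = 5.145 × 0.772734 = 3.97572 m.
A = 3.1 × 4.09 = 12.679 m².
Resultant F = γ·h_c·A = 9.81 × 3.97572 × 12.679 = 494.504 kN.
I_c = b·h³/12 = 3.1 × 4.09³/12 = 17.6746 m⁴.
Centre of pressure: y_p = y_c + I_c/(y_c·A) = 5.145 + 17.6746/(5.145 × 12.679) = 5.145 + 0.270944 = 5.41594 m along the plane.
Vertically, h_p = y_p·sinθ = 5.41594 × 0.772734 = 4.18508 m.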